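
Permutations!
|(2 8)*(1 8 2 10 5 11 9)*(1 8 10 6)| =|(1 10 5 11 9 8 6)| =7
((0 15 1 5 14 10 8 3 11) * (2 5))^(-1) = (0 11 3 8 10 14 5 2 1 15)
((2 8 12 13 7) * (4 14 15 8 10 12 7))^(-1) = ((2 10 12 13 4 14 15 8 7))^(-1) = (2 7 8 15 14 4 13 12 10)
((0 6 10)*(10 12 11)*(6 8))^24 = ((0 8 6 12 11 10))^24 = (12)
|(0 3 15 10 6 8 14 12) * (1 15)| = |(0 3 1 15 10 6 8 14 12)| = 9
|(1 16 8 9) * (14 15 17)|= 12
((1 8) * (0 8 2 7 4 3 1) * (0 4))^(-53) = ((0 8 4 3 1 2 7))^(-53) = (0 3 7 4 2 8 1)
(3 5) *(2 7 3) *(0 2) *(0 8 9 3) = (0 2 7)(3 5 8 9) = [2, 1, 7, 5, 4, 8, 6, 0, 9, 3]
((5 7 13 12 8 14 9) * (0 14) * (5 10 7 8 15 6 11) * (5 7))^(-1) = (0 8 5 10 9 14)(6 15 12 13 7 11)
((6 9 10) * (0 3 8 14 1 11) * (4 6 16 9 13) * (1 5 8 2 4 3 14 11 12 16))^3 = ((0 14 5 8 11)(1 12 16 9 10)(2 4 6 13 3))^3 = (0 8 14 11 5)(1 9 12 10 16)(2 13 4 3 6)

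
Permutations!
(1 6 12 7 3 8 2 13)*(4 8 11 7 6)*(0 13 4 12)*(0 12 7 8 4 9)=(0 13 1 7 3 11 8 2 9)(6 12)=[13, 7, 9, 11, 4, 5, 12, 3, 2, 0, 10, 8, 6, 1]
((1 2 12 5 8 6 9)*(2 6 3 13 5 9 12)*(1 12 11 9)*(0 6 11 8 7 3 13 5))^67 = ((0 6 8 13)(1 11 9 12)(3 5 7))^67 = (0 13 8 6)(1 12 9 11)(3 5 7)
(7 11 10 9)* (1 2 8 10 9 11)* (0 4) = (0 4)(1 2 8 10 11 9 7) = [4, 2, 8, 3, 0, 5, 6, 1, 10, 7, 11, 9]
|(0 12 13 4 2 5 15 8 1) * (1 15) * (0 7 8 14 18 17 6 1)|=|(0 12 13 4 2 5)(1 7 8 15 14 18 17 6)|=24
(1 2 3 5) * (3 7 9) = [0, 2, 7, 5, 4, 1, 6, 9, 8, 3] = (1 2 7 9 3 5)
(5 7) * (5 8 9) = (5 7 8 9) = [0, 1, 2, 3, 4, 7, 6, 8, 9, 5]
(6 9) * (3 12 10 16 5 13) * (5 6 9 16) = (3 12 10 5 13)(6 16) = [0, 1, 2, 12, 4, 13, 16, 7, 8, 9, 5, 11, 10, 3, 14, 15, 6]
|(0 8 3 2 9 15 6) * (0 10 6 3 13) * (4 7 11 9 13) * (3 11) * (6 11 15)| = |(15)(0 8 4 7 3 2 13)(6 10 11 9)| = 28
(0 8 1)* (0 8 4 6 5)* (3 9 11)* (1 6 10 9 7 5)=(0 4 10 9 11 3 7 5)(1 8 6)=[4, 8, 2, 7, 10, 0, 1, 5, 6, 11, 9, 3]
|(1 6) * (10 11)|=2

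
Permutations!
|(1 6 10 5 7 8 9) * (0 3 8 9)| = 6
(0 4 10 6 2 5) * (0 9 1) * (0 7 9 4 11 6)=(0 11 6 2 5 4 10)(1 7 9)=[11, 7, 5, 3, 10, 4, 2, 9, 8, 1, 0, 6]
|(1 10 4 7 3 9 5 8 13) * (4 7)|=|(1 10 7 3 9 5 8 13)|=8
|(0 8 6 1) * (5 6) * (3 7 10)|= |(0 8 5 6 1)(3 7 10)|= 15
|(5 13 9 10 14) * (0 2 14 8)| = 8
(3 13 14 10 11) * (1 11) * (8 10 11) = (1 8 10)(3 13 14 11) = [0, 8, 2, 13, 4, 5, 6, 7, 10, 9, 1, 3, 12, 14, 11]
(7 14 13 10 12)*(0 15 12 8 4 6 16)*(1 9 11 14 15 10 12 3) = (0 10 8 4 6 16)(1 9 11 14 13 12 7 15 3) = [10, 9, 2, 1, 6, 5, 16, 15, 4, 11, 8, 14, 7, 12, 13, 3, 0]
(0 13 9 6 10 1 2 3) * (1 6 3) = [13, 2, 1, 0, 4, 5, 10, 7, 8, 3, 6, 11, 12, 9] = (0 13 9 3)(1 2)(6 10)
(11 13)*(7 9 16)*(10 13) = (7 9 16)(10 13 11) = [0, 1, 2, 3, 4, 5, 6, 9, 8, 16, 13, 10, 12, 11, 14, 15, 7]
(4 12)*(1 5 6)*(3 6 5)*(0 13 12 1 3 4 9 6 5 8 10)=[13, 4, 2, 5, 1, 8, 3, 7, 10, 6, 0, 11, 9, 12]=(0 13 12 9 6 3 5 8 10)(1 4)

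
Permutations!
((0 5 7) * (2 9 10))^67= (0 5 7)(2 9 10)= ((0 5 7)(2 9 10))^67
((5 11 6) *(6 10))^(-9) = (5 6 10 11)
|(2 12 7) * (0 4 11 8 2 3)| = |(0 4 11 8 2 12 7 3)| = 8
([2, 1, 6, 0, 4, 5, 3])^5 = [2, 1, 6, 0, 4, 5, 3]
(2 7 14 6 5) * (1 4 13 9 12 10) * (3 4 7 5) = [0, 7, 5, 4, 13, 2, 3, 14, 8, 12, 1, 11, 10, 9, 6] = (1 7 14 6 3 4 13 9 12 10)(2 5)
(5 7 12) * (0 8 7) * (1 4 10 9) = [8, 4, 2, 3, 10, 0, 6, 12, 7, 1, 9, 11, 5] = (0 8 7 12 5)(1 4 10 9)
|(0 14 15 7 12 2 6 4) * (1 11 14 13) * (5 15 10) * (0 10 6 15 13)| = 8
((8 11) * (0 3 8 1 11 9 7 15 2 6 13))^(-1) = ((0 3 8 9 7 15 2 6 13)(1 11))^(-1) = (0 13 6 2 15 7 9 8 3)(1 11)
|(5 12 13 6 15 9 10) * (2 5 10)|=7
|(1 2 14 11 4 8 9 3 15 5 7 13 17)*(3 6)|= 14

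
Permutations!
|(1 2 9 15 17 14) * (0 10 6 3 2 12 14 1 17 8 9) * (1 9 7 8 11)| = |(0 10 6 3 2)(1 12 14 17 9 15 11)(7 8)| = 70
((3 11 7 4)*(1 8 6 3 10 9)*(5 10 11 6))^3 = (11)(1 10 8 9 5)(3 6)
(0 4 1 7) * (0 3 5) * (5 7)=(0 4 1 5)(3 7)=[4, 5, 2, 7, 1, 0, 6, 3]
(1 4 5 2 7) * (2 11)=[0, 4, 7, 3, 5, 11, 6, 1, 8, 9, 10, 2]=(1 4 5 11 2 7)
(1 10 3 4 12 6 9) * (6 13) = (1 10 3 4 12 13 6 9) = [0, 10, 2, 4, 12, 5, 9, 7, 8, 1, 3, 11, 13, 6]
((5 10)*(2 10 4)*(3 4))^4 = ((2 10 5 3 4))^4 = (2 4 3 5 10)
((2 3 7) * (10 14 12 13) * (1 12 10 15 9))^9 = ((1 12 13 15 9)(2 3 7)(10 14))^9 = (1 9 15 13 12)(10 14)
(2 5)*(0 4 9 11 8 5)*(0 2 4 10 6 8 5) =[10, 1, 2, 3, 9, 4, 8, 7, 0, 11, 6, 5] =(0 10 6 8)(4 9 11 5)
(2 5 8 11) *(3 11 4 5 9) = (2 9 3 11)(4 5 8) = [0, 1, 9, 11, 5, 8, 6, 7, 4, 3, 10, 2]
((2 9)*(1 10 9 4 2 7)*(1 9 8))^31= ((1 10 8)(2 4)(7 9))^31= (1 10 8)(2 4)(7 9)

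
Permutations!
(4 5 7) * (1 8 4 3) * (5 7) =[0, 8, 2, 1, 7, 5, 6, 3, 4] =(1 8 4 7 3)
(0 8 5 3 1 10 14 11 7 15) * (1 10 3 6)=[8, 3, 2, 10, 4, 6, 1, 15, 5, 9, 14, 7, 12, 13, 11, 0]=(0 8 5 6 1 3 10 14 11 7 15)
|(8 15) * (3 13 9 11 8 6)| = |(3 13 9 11 8 15 6)| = 7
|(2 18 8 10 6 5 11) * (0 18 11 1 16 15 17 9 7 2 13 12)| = |(0 18 8 10 6 5 1 16 15 17 9 7 2 11 13 12)| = 16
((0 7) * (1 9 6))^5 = ((0 7)(1 9 6))^5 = (0 7)(1 6 9)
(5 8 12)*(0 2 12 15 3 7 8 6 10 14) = (0 2 12 5 6 10 14)(3 7 8 15) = [2, 1, 12, 7, 4, 6, 10, 8, 15, 9, 14, 11, 5, 13, 0, 3]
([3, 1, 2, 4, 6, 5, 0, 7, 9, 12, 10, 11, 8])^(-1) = [6, 1, 2, 0, 3, 5, 4, 7, 12, 8, 10, 11, 9]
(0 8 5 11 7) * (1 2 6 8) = (0 1 2 6 8 5 11 7) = [1, 2, 6, 3, 4, 11, 8, 0, 5, 9, 10, 7]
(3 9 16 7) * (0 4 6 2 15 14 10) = (0 4 6 2 15 14 10)(3 9 16 7) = [4, 1, 15, 9, 6, 5, 2, 3, 8, 16, 0, 11, 12, 13, 10, 14, 7]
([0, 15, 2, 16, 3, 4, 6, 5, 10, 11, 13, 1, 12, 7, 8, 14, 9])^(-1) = (1 11 9 16 3 4 5 7 13 10 8 14 15)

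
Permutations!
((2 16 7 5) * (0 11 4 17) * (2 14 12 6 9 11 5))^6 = (0 11 12)(4 6 5)(9 14 17)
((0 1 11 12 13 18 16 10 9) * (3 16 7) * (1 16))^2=(0 10)(1 12 18 3 11 13 7)(9 16)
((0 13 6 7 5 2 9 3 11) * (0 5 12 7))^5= ((0 13 6)(2 9 3 11 5)(7 12))^5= (0 6 13)(7 12)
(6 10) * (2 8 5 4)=(2 8 5 4)(6 10)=[0, 1, 8, 3, 2, 4, 10, 7, 5, 9, 6]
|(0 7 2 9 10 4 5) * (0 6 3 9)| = 6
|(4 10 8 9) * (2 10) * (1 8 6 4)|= |(1 8 9)(2 10 6 4)|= 12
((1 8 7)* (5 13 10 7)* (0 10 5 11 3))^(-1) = ((0 10 7 1 8 11 3)(5 13))^(-1) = (0 3 11 8 1 7 10)(5 13)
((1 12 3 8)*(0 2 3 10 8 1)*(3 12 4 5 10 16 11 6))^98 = (0 12 11 3 4 10)(1 5 8 2 16 6)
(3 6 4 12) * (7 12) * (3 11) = (3 6 4 7 12 11) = [0, 1, 2, 6, 7, 5, 4, 12, 8, 9, 10, 3, 11]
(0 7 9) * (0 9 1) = (9)(0 7 1) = [7, 0, 2, 3, 4, 5, 6, 1, 8, 9]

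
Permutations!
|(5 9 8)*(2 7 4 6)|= 12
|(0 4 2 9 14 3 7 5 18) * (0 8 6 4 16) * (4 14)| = |(0 16)(2 9 4)(3 7 5 18 8 6 14)| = 42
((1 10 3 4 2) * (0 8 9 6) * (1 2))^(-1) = (0 6 9 8)(1 4 3 10)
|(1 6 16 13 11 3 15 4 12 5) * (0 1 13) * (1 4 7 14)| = 13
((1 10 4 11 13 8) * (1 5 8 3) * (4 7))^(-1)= ((1 10 7 4 11 13 3)(5 8))^(-1)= (1 3 13 11 4 7 10)(5 8)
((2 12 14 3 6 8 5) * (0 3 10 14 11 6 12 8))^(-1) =(0 6 11 12 3)(2 5 8)(10 14)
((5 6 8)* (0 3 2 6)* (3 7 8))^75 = (0 5 8 7)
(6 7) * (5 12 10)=(5 12 10)(6 7)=[0, 1, 2, 3, 4, 12, 7, 6, 8, 9, 5, 11, 10]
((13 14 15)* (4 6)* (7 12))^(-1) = (4 6)(7 12)(13 15 14)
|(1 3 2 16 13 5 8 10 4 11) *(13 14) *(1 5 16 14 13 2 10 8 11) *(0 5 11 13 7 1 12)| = 10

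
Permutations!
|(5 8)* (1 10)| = 2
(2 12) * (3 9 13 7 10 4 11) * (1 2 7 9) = (1 2 12 7 10 4 11 3)(9 13) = [0, 2, 12, 1, 11, 5, 6, 10, 8, 13, 4, 3, 7, 9]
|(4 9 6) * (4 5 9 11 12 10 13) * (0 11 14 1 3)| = 9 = |(0 11 12 10 13 4 14 1 3)(5 9 6)|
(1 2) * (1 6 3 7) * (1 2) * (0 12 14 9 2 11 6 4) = (0 12 14 9 2 4)(3 7 11 6) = [12, 1, 4, 7, 0, 5, 3, 11, 8, 2, 10, 6, 14, 13, 9]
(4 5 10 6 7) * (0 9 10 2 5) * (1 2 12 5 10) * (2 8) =(0 9 1 8 2 10 6 7 4)(5 12) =[9, 8, 10, 3, 0, 12, 7, 4, 2, 1, 6, 11, 5]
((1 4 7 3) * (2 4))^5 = ((1 2 4 7 3))^5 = (7)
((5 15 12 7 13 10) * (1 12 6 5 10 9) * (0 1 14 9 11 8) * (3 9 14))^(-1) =((0 1 12 7 13 11 8)(3 9)(5 15 6))^(-1) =(0 8 11 13 7 12 1)(3 9)(5 6 15)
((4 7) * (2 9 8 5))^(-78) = (2 8)(5 9)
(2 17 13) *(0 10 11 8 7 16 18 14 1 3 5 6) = (0 10 11 8 7 16 18 14 1 3 5 6)(2 17 13) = [10, 3, 17, 5, 4, 6, 0, 16, 7, 9, 11, 8, 12, 2, 1, 15, 18, 13, 14]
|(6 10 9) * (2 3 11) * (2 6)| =6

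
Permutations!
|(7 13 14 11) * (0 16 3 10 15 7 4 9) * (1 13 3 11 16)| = 8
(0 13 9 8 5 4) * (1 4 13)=(0 1 4)(5 13 9 8)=[1, 4, 2, 3, 0, 13, 6, 7, 5, 8, 10, 11, 12, 9]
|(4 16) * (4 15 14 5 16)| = 4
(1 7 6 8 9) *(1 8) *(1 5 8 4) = (1 7 6 5 8 9 4) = [0, 7, 2, 3, 1, 8, 5, 6, 9, 4]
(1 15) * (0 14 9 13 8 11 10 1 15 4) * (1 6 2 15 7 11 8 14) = (0 1 4)(2 15 7 11 10 6)(9 13 14) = [1, 4, 15, 3, 0, 5, 2, 11, 8, 13, 6, 10, 12, 14, 9, 7]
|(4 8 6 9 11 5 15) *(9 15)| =12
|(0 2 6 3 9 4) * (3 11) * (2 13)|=|(0 13 2 6 11 3 9 4)|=8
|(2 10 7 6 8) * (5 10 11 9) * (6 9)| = 4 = |(2 11 6 8)(5 10 7 9)|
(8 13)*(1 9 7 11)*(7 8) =(1 9 8 13 7 11) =[0, 9, 2, 3, 4, 5, 6, 11, 13, 8, 10, 1, 12, 7]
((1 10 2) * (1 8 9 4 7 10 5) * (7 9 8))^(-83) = (1 5)(2 7 10)(4 9)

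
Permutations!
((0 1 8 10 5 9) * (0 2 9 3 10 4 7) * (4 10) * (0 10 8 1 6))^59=(0 6)(2 9)(3 5 10 7 4)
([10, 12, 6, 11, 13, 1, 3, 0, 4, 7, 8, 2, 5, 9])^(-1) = [7, 5, 11, 6, 8, 12, 2, 9, 10, 13, 0, 3, 1, 4]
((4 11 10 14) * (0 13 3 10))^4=(0 14 13 4 3 11 10)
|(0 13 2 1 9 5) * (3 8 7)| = 6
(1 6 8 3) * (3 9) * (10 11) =(1 6 8 9 3)(10 11) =[0, 6, 2, 1, 4, 5, 8, 7, 9, 3, 11, 10]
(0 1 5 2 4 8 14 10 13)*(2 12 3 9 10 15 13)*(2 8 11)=(0 1 5 12 3 9 10 8 14 15 13)(2 4 11)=[1, 5, 4, 9, 11, 12, 6, 7, 14, 10, 8, 2, 3, 0, 15, 13]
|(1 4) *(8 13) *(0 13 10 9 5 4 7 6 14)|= 11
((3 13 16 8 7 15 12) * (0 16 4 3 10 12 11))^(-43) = ((0 16 8 7 15 11)(3 13 4)(10 12))^(-43) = (0 11 15 7 8 16)(3 4 13)(10 12)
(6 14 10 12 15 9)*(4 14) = (4 14 10 12 15 9 6) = [0, 1, 2, 3, 14, 5, 4, 7, 8, 6, 12, 11, 15, 13, 10, 9]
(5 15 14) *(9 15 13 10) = (5 13 10 9 15 14) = [0, 1, 2, 3, 4, 13, 6, 7, 8, 15, 9, 11, 12, 10, 5, 14]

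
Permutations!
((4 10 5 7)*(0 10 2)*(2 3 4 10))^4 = (5 7 10)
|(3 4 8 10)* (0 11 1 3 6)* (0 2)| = |(0 11 1 3 4 8 10 6 2)| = 9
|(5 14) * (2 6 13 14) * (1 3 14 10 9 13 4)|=21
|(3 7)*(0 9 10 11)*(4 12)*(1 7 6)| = |(0 9 10 11)(1 7 3 6)(4 12)| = 4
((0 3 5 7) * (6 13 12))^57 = (13)(0 3 5 7)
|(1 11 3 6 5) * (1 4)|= 6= |(1 11 3 6 5 4)|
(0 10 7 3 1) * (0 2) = (0 10 7 3 1 2) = [10, 2, 0, 1, 4, 5, 6, 3, 8, 9, 7]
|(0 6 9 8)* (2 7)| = 4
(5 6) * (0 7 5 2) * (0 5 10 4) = (0 7 10 4)(2 5 6) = [7, 1, 5, 3, 0, 6, 2, 10, 8, 9, 4]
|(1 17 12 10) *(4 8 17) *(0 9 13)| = 6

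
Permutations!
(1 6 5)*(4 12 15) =(1 6 5)(4 12 15) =[0, 6, 2, 3, 12, 1, 5, 7, 8, 9, 10, 11, 15, 13, 14, 4]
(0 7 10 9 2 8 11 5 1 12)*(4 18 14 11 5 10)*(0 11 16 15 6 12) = (0 7 4 18 14 16 15 6 12 11 10 9 2 8 5 1) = [7, 0, 8, 3, 18, 1, 12, 4, 5, 2, 9, 10, 11, 13, 16, 6, 15, 17, 14]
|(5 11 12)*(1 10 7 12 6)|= 7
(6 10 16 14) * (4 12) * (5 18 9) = (4 12)(5 18 9)(6 10 16 14) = [0, 1, 2, 3, 12, 18, 10, 7, 8, 5, 16, 11, 4, 13, 6, 15, 14, 17, 9]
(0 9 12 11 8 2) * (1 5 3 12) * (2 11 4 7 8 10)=(0 9 1 5 3 12 4 7 8 11 10 2)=[9, 5, 0, 12, 7, 3, 6, 8, 11, 1, 2, 10, 4]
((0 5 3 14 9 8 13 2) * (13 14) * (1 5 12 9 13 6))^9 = (0 9 14 2 12 8 13)(1 5 3 6)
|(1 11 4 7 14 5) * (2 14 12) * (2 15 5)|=|(1 11 4 7 12 15 5)(2 14)|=14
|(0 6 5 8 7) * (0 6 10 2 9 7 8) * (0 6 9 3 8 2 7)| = |(0 10 7 9)(2 3 8)(5 6)| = 12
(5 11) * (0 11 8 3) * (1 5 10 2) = (0 11 10 2 1 5 8 3) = [11, 5, 1, 0, 4, 8, 6, 7, 3, 9, 2, 10]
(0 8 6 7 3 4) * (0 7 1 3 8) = (1 3 4 7 8 6) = [0, 3, 2, 4, 7, 5, 1, 8, 6]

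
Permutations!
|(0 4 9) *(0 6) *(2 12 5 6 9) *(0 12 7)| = |(0 4 2 7)(5 6 12)| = 12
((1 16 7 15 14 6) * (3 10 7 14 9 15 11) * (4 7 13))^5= ((1 16 14 6)(3 10 13 4 7 11)(9 15))^5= (1 16 14 6)(3 11 7 4 13 10)(9 15)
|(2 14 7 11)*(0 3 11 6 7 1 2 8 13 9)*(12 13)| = |(0 3 11 8 12 13 9)(1 2 14)(6 7)| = 42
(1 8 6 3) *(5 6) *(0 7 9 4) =(0 7 9 4)(1 8 5 6 3) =[7, 8, 2, 1, 0, 6, 3, 9, 5, 4]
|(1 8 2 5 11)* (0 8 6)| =|(0 8 2 5 11 1 6)| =7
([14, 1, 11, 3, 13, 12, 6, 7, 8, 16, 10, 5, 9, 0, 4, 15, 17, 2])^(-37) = [13, 1, 16, 3, 14, 2, 6, 7, 8, 5, 10, 17, 11, 4, 0, 15, 12, 9]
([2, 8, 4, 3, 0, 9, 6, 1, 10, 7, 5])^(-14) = (0 2 4)(1 9 10)(5 8 7)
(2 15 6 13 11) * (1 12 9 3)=(1 12 9 3)(2 15 6 13 11)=[0, 12, 15, 1, 4, 5, 13, 7, 8, 3, 10, 2, 9, 11, 14, 6]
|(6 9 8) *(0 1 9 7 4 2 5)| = 9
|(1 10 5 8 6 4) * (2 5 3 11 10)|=|(1 2 5 8 6 4)(3 11 10)|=6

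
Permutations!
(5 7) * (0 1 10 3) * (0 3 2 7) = (0 1 10 2 7 5) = [1, 10, 7, 3, 4, 0, 6, 5, 8, 9, 2]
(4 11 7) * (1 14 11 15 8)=[0, 14, 2, 3, 15, 5, 6, 4, 1, 9, 10, 7, 12, 13, 11, 8]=(1 14 11 7 4 15 8)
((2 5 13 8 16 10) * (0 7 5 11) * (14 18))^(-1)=(0 11 2 10 16 8 13 5 7)(14 18)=((0 7 5 13 8 16 10 2 11)(14 18))^(-1)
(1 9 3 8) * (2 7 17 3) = [0, 9, 7, 8, 4, 5, 6, 17, 1, 2, 10, 11, 12, 13, 14, 15, 16, 3] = (1 9 2 7 17 3 8)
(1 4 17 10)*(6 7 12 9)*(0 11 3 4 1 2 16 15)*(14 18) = [11, 1, 16, 4, 17, 5, 7, 12, 8, 6, 2, 3, 9, 13, 18, 0, 15, 10, 14] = (0 11 3 4 17 10 2 16 15)(6 7 12 9)(14 18)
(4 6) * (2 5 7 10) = (2 5 7 10)(4 6) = [0, 1, 5, 3, 6, 7, 4, 10, 8, 9, 2]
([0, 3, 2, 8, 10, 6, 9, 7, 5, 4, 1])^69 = [0, 9, 2, 4, 5, 1, 3, 7, 10, 8, 6]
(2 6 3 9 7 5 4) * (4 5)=(2 6 3 9 7 4)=[0, 1, 6, 9, 2, 5, 3, 4, 8, 7]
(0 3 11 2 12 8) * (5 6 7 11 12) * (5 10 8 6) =[3, 1, 10, 12, 4, 5, 7, 11, 0, 9, 8, 2, 6] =(0 3 12 6 7 11 2 10 8)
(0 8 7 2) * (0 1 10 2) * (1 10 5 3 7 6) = (0 8 6 1 5 3 7)(2 10) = [8, 5, 10, 7, 4, 3, 1, 0, 6, 9, 2]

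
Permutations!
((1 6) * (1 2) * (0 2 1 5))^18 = ((0 2 5)(1 6))^18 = (6)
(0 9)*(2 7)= (0 9)(2 7)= [9, 1, 7, 3, 4, 5, 6, 2, 8, 0]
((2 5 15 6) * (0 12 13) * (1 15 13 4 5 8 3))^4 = ((0 12 4 5 13)(1 15 6 2 8 3))^4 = (0 13 5 4 12)(1 8 6)(2 15 3)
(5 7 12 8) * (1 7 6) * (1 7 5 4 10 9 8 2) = (1 5 6 7 12 2)(4 10 9 8) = [0, 5, 1, 3, 10, 6, 7, 12, 4, 8, 9, 11, 2]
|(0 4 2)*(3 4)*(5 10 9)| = 12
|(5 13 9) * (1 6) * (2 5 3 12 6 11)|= 9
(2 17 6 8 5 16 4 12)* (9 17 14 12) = (2 14 12)(4 9 17 6 8 5 16) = [0, 1, 14, 3, 9, 16, 8, 7, 5, 17, 10, 11, 2, 13, 12, 15, 4, 6]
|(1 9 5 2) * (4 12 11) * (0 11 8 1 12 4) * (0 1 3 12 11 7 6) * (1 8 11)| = 12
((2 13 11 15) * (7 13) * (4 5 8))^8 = ((2 7 13 11 15)(4 5 8))^8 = (2 11 7 15 13)(4 8 5)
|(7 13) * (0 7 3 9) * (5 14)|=10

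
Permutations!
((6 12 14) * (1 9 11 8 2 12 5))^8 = (1 5 6 14 12 2 8 11 9)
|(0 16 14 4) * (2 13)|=4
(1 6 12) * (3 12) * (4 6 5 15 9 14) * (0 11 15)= [11, 5, 2, 12, 6, 0, 3, 7, 8, 14, 10, 15, 1, 13, 4, 9]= (0 11 15 9 14 4 6 3 12 1 5)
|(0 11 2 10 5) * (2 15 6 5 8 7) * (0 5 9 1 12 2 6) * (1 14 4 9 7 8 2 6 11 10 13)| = |(0 10 2 13 1 12 6 7 11 15)(4 9 14)| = 30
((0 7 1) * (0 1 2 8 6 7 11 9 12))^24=(12)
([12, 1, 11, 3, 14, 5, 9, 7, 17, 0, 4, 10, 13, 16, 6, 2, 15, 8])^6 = (17)(0 11)(2 9)(4 13)(6 15)(10 12)(14 16)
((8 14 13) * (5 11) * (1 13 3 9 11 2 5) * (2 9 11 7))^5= (1 11 3 14 8 13)(2 5 9 7)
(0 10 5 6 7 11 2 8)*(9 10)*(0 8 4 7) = (0 9 10 5 6)(2 4 7 11) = [9, 1, 4, 3, 7, 6, 0, 11, 8, 10, 5, 2]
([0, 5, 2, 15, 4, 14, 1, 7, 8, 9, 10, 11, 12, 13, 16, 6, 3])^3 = (1 16 6 14 15 5 3)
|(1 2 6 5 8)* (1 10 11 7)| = 8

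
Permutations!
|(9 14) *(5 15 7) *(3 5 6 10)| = 6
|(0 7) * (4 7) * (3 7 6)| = |(0 4 6 3 7)| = 5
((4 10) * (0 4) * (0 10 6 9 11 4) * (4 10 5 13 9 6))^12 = (5 9 10 13 11)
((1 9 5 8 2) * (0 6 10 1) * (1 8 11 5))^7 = (0 10 2 6 8)(1 9)(5 11)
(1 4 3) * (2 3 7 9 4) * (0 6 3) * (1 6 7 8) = (0 7 9 4 8 1 2)(3 6) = [7, 2, 0, 6, 8, 5, 3, 9, 1, 4]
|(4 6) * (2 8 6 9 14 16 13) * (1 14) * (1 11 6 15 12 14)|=|(2 8 15 12 14 16 13)(4 9 11 6)|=28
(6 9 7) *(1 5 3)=(1 5 3)(6 9 7)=[0, 5, 2, 1, 4, 3, 9, 6, 8, 7]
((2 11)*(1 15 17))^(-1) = ((1 15 17)(2 11))^(-1) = (1 17 15)(2 11)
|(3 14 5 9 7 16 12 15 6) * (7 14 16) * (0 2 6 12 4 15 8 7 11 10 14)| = 15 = |(0 2 6 3 16 4 15 12 8 7 11 10 14 5 9)|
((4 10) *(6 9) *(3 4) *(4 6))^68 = (3 4 6 10 9)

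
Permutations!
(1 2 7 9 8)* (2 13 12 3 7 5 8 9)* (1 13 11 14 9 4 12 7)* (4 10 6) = (1 11 14 9 10 6 4 12 3)(2 5 8 13 7) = [0, 11, 5, 1, 12, 8, 4, 2, 13, 10, 6, 14, 3, 7, 9]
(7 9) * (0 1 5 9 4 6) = (0 1 5 9 7 4 6) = [1, 5, 2, 3, 6, 9, 0, 4, 8, 7]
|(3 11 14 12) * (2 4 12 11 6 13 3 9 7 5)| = 6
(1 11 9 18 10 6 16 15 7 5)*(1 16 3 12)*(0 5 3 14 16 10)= (0 5 10 6 14 16 15 7 3 12 1 11 9 18)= [5, 11, 2, 12, 4, 10, 14, 3, 8, 18, 6, 9, 1, 13, 16, 7, 15, 17, 0]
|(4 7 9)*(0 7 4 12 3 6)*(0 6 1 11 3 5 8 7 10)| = 30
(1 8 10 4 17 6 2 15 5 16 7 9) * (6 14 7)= (1 8 10 4 17 14 7 9)(2 15 5 16 6)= [0, 8, 15, 3, 17, 16, 2, 9, 10, 1, 4, 11, 12, 13, 7, 5, 6, 14]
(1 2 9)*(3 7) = (1 2 9)(3 7) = [0, 2, 9, 7, 4, 5, 6, 3, 8, 1]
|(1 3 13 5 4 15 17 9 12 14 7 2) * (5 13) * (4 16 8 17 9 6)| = |(1 3 5 16 8 17 6 4 15 9 12 14 7 2)| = 14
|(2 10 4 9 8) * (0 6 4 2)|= 10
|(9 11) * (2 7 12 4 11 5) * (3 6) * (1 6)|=21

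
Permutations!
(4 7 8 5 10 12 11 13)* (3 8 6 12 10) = (3 8 5)(4 7 6 12 11 13) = [0, 1, 2, 8, 7, 3, 12, 6, 5, 9, 10, 13, 11, 4]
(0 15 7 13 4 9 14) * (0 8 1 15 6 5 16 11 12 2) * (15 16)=(0 6 5 15 7 13 4 9 14 8 1 16 11 12 2)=[6, 16, 0, 3, 9, 15, 5, 13, 1, 14, 10, 12, 2, 4, 8, 7, 11]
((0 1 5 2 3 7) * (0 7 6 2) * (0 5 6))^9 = ((7)(0 1 6 2 3))^9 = (7)(0 3 2 6 1)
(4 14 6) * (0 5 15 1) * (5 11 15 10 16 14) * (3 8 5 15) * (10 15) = (0 11 3 8 5 15 1)(4 10 16 14 6) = [11, 0, 2, 8, 10, 15, 4, 7, 5, 9, 16, 3, 12, 13, 6, 1, 14]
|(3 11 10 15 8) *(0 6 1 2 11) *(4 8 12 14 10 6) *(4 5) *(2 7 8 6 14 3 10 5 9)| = |(0 9 2 11 14 5 4 6 1 7 8 10 15 12 3)| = 15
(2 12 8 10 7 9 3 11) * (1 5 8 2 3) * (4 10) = [0, 5, 12, 11, 10, 8, 6, 9, 4, 1, 7, 3, 2] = (1 5 8 4 10 7 9)(2 12)(3 11)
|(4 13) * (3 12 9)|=|(3 12 9)(4 13)|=6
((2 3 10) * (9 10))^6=(2 9)(3 10)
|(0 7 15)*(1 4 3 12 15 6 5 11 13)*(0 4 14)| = 8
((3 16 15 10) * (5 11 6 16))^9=((3 5 11 6 16 15 10))^9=(3 11 16 10 5 6 15)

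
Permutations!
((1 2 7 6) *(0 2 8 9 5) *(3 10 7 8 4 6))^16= ((0 2 8 9 5)(1 4 6)(3 10 7))^16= (0 2 8 9 5)(1 4 6)(3 10 7)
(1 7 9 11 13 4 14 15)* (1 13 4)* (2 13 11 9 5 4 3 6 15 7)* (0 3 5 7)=(0 3 6 15 11 5 4 14)(1 2 13)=[3, 2, 13, 6, 14, 4, 15, 7, 8, 9, 10, 5, 12, 1, 0, 11]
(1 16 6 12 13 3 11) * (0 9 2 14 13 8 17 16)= [9, 0, 14, 11, 4, 5, 12, 7, 17, 2, 10, 1, 8, 3, 13, 15, 6, 16]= (0 9 2 14 13 3 11 1)(6 12 8 17 16)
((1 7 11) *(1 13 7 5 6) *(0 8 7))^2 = (0 7 13 8 11)(1 6 5)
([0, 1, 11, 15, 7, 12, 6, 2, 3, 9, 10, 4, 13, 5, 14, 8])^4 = [0, 1, 2, 15, 4, 12, 6, 7, 3, 9, 10, 11, 13, 5, 14, 8]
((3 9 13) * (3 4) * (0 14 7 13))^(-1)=((0 14 7 13 4 3 9))^(-1)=(0 9 3 4 13 7 14)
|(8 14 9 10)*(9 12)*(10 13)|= 6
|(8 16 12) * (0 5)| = |(0 5)(8 16 12)| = 6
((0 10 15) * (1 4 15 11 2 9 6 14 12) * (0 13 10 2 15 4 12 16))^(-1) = (0 16 14 6 9 2)(1 12)(10 13 15 11)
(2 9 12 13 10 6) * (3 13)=(2 9 12 3 13 10 6)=[0, 1, 9, 13, 4, 5, 2, 7, 8, 12, 6, 11, 3, 10]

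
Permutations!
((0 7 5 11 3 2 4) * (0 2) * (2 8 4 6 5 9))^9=(0 7 9 2 6 5 11 3)(4 8)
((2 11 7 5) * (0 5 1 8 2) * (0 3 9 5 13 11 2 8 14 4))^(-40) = (0 11 1 4 13 7 14)(3 5 9)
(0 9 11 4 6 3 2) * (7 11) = (0 9 7 11 4 6 3 2) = [9, 1, 0, 2, 6, 5, 3, 11, 8, 7, 10, 4]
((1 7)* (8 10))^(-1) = (1 7)(8 10)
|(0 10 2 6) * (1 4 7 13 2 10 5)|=8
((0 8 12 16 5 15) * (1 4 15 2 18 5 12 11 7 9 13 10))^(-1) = ((0 8 11 7 9 13 10 1 4 15)(2 18 5)(12 16))^(-1) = (0 15 4 1 10 13 9 7 11 8)(2 5 18)(12 16)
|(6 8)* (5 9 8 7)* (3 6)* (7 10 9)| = |(3 6 10 9 8)(5 7)| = 10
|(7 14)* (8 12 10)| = 6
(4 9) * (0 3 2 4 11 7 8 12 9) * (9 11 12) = (0 3 2 4)(7 8 9 12 11) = [3, 1, 4, 2, 0, 5, 6, 8, 9, 12, 10, 7, 11]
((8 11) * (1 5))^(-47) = (1 5)(8 11)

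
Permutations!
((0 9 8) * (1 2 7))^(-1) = (0 8 9)(1 7 2)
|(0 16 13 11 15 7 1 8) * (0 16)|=7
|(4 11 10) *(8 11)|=4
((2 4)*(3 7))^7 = (2 4)(3 7)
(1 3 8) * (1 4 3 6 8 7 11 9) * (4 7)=(1 6 8 7 11 9)(3 4)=[0, 6, 2, 4, 3, 5, 8, 11, 7, 1, 10, 9]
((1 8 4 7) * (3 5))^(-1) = ((1 8 4 7)(3 5))^(-1) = (1 7 4 8)(3 5)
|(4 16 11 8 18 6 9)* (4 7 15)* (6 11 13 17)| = |(4 16 13 17 6 9 7 15)(8 18 11)| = 24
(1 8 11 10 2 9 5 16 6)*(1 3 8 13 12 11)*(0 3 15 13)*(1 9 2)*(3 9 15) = (0 9 5 16 6 3 8 15 13 12 11 10 1) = [9, 0, 2, 8, 4, 16, 3, 7, 15, 5, 1, 10, 11, 12, 14, 13, 6]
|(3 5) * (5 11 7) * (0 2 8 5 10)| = |(0 2 8 5 3 11 7 10)| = 8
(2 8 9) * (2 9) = [0, 1, 8, 3, 4, 5, 6, 7, 2, 9] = (9)(2 8)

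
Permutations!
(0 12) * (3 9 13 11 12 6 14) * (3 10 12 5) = [6, 1, 2, 9, 4, 3, 14, 7, 8, 13, 12, 5, 0, 11, 10] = (0 6 14 10 12)(3 9 13 11 5)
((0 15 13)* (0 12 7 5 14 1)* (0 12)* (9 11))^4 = (0 15 13)(1 14 5 7 12)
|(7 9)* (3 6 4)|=|(3 6 4)(7 9)|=6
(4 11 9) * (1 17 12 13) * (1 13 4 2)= [0, 17, 1, 3, 11, 5, 6, 7, 8, 2, 10, 9, 4, 13, 14, 15, 16, 12]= (1 17 12 4 11 9 2)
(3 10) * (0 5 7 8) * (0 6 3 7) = (0 5)(3 10 7 8 6) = [5, 1, 2, 10, 4, 0, 3, 8, 6, 9, 7]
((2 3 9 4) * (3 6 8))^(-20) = (2 9 8)(3 6 4)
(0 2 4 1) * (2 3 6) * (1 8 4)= (0 3 6 2 1)(4 8)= [3, 0, 1, 6, 8, 5, 2, 7, 4]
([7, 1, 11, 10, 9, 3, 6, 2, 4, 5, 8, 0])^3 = (0 11 2 7)(3 4)(5 8)(9 10)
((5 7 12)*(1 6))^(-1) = (1 6)(5 12 7)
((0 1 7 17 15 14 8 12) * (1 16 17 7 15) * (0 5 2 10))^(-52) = (0 1 8 2 16 15 12 10 17 14 5)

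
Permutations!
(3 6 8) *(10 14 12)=(3 6 8)(10 14 12)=[0, 1, 2, 6, 4, 5, 8, 7, 3, 9, 14, 11, 10, 13, 12]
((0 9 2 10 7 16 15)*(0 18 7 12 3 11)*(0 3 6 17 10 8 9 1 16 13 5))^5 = (0 7 16 5 18 1 13 15)(2 9 8)(3 11)(6 17 10 12)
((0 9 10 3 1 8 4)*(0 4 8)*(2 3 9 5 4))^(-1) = ((0 5 4 2 3 1)(9 10))^(-1) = (0 1 3 2 4 5)(9 10)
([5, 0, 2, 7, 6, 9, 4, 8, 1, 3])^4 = [7, 3, 2, 0, 4, 8, 6, 5, 9, 1]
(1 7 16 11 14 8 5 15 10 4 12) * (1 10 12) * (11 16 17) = [0, 7, 2, 3, 1, 15, 6, 17, 5, 9, 4, 14, 10, 13, 8, 12, 16, 11] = (1 7 17 11 14 8 5 15 12 10 4)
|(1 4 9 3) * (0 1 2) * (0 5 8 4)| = 6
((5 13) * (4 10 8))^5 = (4 8 10)(5 13)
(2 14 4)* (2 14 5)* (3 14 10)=[0, 1, 5, 14, 10, 2, 6, 7, 8, 9, 3, 11, 12, 13, 4]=(2 5)(3 14 4 10)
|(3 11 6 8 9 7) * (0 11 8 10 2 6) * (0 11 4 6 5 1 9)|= 11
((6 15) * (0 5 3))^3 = ((0 5 3)(6 15))^3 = (6 15)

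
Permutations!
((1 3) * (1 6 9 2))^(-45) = (9) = ((1 3 6 9 2))^(-45)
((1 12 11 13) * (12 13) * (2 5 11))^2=((1 13)(2 5 11 12))^2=(13)(2 11)(5 12)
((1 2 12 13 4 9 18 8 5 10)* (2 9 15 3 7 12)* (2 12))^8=(1 18 5)(2 12 13 4 15 3 7)(8 10 9)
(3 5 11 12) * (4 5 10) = [0, 1, 2, 10, 5, 11, 6, 7, 8, 9, 4, 12, 3] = (3 10 4 5 11 12)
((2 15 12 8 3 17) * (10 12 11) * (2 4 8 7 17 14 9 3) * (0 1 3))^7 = ((0 1 3 14 9)(2 15 11 10 12 7 17 4 8))^7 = (0 3 9 1 14)(2 4 7 10 15 8 17 12 11)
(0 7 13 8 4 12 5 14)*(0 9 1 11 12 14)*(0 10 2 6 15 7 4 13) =(0 4 14 9 1 11 12 5 10 2 6 15 7)(8 13) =[4, 11, 6, 3, 14, 10, 15, 0, 13, 1, 2, 12, 5, 8, 9, 7]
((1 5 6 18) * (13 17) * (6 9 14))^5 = ((1 5 9 14 6 18)(13 17))^5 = (1 18 6 14 9 5)(13 17)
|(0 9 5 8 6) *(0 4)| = |(0 9 5 8 6 4)| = 6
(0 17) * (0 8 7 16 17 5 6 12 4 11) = (0 5 6 12 4 11)(7 16 17 8) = [5, 1, 2, 3, 11, 6, 12, 16, 7, 9, 10, 0, 4, 13, 14, 15, 17, 8]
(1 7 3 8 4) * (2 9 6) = (1 7 3 8 4)(2 9 6) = [0, 7, 9, 8, 1, 5, 2, 3, 4, 6]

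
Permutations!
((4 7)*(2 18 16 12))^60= ((2 18 16 12)(4 7))^60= (18)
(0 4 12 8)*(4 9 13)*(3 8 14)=(0 9 13 4 12 14 3 8)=[9, 1, 2, 8, 12, 5, 6, 7, 0, 13, 10, 11, 14, 4, 3]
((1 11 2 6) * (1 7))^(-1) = ((1 11 2 6 7))^(-1) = (1 7 6 2 11)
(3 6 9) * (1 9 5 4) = (1 9 3 6 5 4) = [0, 9, 2, 6, 1, 4, 5, 7, 8, 3]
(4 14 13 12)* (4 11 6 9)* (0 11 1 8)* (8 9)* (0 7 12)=[11, 9, 2, 3, 14, 5, 8, 12, 7, 4, 10, 6, 1, 0, 13]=(0 11 6 8 7 12 1 9 4 14 13)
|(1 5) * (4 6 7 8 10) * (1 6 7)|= |(1 5 6)(4 7 8 10)|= 12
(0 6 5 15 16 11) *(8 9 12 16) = (0 6 5 15 8 9 12 16 11) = [6, 1, 2, 3, 4, 15, 5, 7, 9, 12, 10, 0, 16, 13, 14, 8, 11]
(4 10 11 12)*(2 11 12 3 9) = [0, 1, 11, 9, 10, 5, 6, 7, 8, 2, 12, 3, 4] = (2 11 3 9)(4 10 12)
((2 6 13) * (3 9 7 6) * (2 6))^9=(2 3 9 7)(6 13)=((2 3 9 7)(6 13))^9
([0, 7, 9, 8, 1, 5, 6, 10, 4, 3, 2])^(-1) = (1 4 8 3 9 2 10 7)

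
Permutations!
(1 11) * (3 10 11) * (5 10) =[0, 3, 2, 5, 4, 10, 6, 7, 8, 9, 11, 1] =(1 3 5 10 11)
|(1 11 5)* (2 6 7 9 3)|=|(1 11 5)(2 6 7 9 3)|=15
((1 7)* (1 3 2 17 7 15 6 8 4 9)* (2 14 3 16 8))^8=(1 4 16 17 6)(2 15 9 8 7)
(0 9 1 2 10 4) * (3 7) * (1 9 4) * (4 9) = (0 9 4)(1 2 10)(3 7) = [9, 2, 10, 7, 0, 5, 6, 3, 8, 4, 1]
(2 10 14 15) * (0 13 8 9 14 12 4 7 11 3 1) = [13, 0, 10, 1, 7, 5, 6, 11, 9, 14, 12, 3, 4, 8, 15, 2] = (0 13 8 9 14 15 2 10 12 4 7 11 3 1)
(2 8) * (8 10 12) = (2 10 12 8) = [0, 1, 10, 3, 4, 5, 6, 7, 2, 9, 12, 11, 8]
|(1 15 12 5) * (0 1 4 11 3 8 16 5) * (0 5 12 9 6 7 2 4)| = 14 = |(0 1 15 9 6 7 2 4 11 3 8 16 12 5)|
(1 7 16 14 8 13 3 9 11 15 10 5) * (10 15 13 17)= [0, 7, 2, 9, 4, 1, 6, 16, 17, 11, 5, 13, 12, 3, 8, 15, 14, 10]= (1 7 16 14 8 17 10 5)(3 9 11 13)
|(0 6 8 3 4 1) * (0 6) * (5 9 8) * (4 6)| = |(1 4)(3 6 5 9 8)| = 10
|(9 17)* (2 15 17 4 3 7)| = |(2 15 17 9 4 3 7)| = 7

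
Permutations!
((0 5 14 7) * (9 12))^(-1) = (0 7 14 5)(9 12)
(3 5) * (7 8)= (3 5)(7 8)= [0, 1, 2, 5, 4, 3, 6, 8, 7]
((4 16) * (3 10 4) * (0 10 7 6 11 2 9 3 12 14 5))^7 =(16)(2 9 3 7 6 11)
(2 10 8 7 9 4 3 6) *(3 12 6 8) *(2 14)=(2 10 3 8 7 9 4 12 6 14)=[0, 1, 10, 8, 12, 5, 14, 9, 7, 4, 3, 11, 6, 13, 2]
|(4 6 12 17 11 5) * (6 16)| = 7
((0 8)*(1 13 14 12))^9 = (0 8)(1 13 14 12)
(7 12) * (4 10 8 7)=(4 10 8 7 12)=[0, 1, 2, 3, 10, 5, 6, 12, 7, 9, 8, 11, 4]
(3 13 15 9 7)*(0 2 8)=(0 2 8)(3 13 15 9 7)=[2, 1, 8, 13, 4, 5, 6, 3, 0, 7, 10, 11, 12, 15, 14, 9]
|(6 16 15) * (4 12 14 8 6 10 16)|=15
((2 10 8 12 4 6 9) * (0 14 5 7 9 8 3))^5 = ((0 14 5 7 9 2 10 3)(4 6 8 12))^5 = (0 2 5 3 9 14 10 7)(4 6 8 12)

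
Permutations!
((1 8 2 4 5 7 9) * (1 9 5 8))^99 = ((9)(2 4 8)(5 7))^99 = (9)(5 7)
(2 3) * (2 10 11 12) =(2 3 10 11 12) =[0, 1, 3, 10, 4, 5, 6, 7, 8, 9, 11, 12, 2]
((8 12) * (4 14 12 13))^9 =(4 13 8 12 14)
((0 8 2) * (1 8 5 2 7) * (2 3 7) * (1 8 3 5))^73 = (0 1 3 7 8 2)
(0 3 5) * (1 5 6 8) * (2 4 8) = [3, 5, 4, 6, 8, 0, 2, 7, 1] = (0 3 6 2 4 8 1 5)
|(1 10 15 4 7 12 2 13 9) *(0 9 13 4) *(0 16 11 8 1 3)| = |(0 9 3)(1 10 15 16 11 8)(2 4 7 12)| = 12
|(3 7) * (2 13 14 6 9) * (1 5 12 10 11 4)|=30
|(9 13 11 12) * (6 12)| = 5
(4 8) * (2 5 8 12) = [0, 1, 5, 3, 12, 8, 6, 7, 4, 9, 10, 11, 2] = (2 5 8 4 12)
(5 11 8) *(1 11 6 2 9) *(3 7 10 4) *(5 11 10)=(1 10 4 3 7 5 6 2 9)(8 11)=[0, 10, 9, 7, 3, 6, 2, 5, 11, 1, 4, 8]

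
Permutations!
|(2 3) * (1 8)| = |(1 8)(2 3)| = 2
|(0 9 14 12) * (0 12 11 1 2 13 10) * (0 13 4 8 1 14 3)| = |(0 9 3)(1 2 4 8)(10 13)(11 14)| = 12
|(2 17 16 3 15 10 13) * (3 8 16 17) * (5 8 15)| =8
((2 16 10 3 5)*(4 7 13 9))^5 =(16)(4 7 13 9)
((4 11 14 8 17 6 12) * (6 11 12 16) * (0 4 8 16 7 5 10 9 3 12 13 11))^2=((0 4 13 11 14 16 6 7 5 10 9 3 12 8 17))^2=(0 13 14 6 5 9 12 17 4 11 16 7 10 3 8)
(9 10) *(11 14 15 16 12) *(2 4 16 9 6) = (2 4 16 12 11 14 15 9 10 6) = [0, 1, 4, 3, 16, 5, 2, 7, 8, 10, 6, 14, 11, 13, 15, 9, 12]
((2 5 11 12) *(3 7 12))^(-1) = (2 12 7 3 11 5)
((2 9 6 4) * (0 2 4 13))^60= (13)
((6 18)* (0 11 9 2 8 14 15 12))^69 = ((0 11 9 2 8 14 15 12)(6 18))^69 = (0 14 9 12 8 11 15 2)(6 18)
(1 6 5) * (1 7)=(1 6 5 7)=[0, 6, 2, 3, 4, 7, 5, 1]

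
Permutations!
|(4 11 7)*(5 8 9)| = 3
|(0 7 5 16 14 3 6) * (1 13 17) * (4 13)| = |(0 7 5 16 14 3 6)(1 4 13 17)| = 28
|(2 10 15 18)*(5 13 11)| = |(2 10 15 18)(5 13 11)| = 12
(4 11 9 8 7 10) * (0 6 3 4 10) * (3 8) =(0 6 8 7)(3 4 11 9) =[6, 1, 2, 4, 11, 5, 8, 0, 7, 3, 10, 9]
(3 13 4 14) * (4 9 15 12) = (3 13 9 15 12 4 14) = [0, 1, 2, 13, 14, 5, 6, 7, 8, 15, 10, 11, 4, 9, 3, 12]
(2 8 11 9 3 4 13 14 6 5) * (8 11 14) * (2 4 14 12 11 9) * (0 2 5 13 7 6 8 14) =(0 2 9 3)(4 7 6 13 14 8 12 11 5) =[2, 1, 9, 0, 7, 4, 13, 6, 12, 3, 10, 5, 11, 14, 8]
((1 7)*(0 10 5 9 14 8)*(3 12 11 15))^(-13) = (0 8 14 9 5 10)(1 7)(3 15 11 12)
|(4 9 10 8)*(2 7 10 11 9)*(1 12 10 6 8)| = 30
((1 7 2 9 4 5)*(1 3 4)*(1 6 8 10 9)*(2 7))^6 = ((1 2)(3 4 5)(6 8 10 9))^6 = (6 10)(8 9)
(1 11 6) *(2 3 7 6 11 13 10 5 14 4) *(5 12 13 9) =(1 9 5 14 4 2 3 7 6)(10 12 13) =[0, 9, 3, 7, 2, 14, 1, 6, 8, 5, 12, 11, 13, 10, 4]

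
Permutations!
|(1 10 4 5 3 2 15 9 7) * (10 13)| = 10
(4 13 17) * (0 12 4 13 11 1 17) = (0 12 4 11 1 17 13) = [12, 17, 2, 3, 11, 5, 6, 7, 8, 9, 10, 1, 4, 0, 14, 15, 16, 13]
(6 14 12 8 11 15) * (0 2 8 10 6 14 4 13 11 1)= (0 2 8 1)(4 13 11 15 14 12 10 6)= [2, 0, 8, 3, 13, 5, 4, 7, 1, 9, 6, 15, 10, 11, 12, 14]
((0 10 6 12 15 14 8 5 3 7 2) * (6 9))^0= ((0 10 9 6 12 15 14 8 5 3 7 2))^0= (15)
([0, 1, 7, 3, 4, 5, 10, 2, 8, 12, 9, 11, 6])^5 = [0, 1, 7, 3, 4, 5, 10, 2, 8, 12, 9, 11, 6]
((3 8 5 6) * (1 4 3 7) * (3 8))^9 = ((1 4 8 5 6 7))^9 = (1 5)(4 6)(7 8)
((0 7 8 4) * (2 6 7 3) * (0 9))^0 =(9)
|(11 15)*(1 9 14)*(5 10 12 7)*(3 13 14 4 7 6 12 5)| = 14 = |(1 9 4 7 3 13 14)(5 10)(6 12)(11 15)|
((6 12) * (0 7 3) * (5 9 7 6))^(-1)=(0 3 7 9 5 12 6)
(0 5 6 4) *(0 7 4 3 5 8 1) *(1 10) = (0 8 10 1)(3 5 6)(4 7) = [8, 0, 2, 5, 7, 6, 3, 4, 10, 9, 1]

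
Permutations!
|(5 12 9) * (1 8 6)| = |(1 8 6)(5 12 9)| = 3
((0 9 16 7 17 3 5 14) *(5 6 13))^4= (0 17 5 16 6)(3 14 7 13 9)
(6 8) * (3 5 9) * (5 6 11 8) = [0, 1, 2, 6, 4, 9, 5, 7, 11, 3, 10, 8] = (3 6 5 9)(8 11)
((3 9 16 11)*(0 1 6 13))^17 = (0 1 6 13)(3 9 16 11) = ((0 1 6 13)(3 9 16 11))^17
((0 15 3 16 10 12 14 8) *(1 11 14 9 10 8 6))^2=(0 3 8 15 16)(1 14)(6 11)(9 12 10)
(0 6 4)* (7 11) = [6, 1, 2, 3, 0, 5, 4, 11, 8, 9, 10, 7] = (0 6 4)(7 11)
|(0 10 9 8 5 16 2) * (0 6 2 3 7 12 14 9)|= 8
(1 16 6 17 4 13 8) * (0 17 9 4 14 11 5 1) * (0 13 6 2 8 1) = (0 17 14 11 5)(1 16 2 8 13)(4 6 9) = [17, 16, 8, 3, 6, 0, 9, 7, 13, 4, 10, 5, 12, 1, 11, 15, 2, 14]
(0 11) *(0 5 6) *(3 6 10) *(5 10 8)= (0 11 10 3 6)(5 8)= [11, 1, 2, 6, 4, 8, 0, 7, 5, 9, 3, 10]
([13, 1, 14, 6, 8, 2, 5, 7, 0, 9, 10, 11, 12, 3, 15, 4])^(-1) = [8, 1, 5, 13, 15, 6, 3, 7, 4, 9, 10, 11, 12, 0, 2, 14]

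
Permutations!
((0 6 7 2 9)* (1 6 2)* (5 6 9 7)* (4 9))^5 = ((0 2 7 1 4 9)(5 6))^5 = (0 9 4 1 7 2)(5 6)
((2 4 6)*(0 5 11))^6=(11)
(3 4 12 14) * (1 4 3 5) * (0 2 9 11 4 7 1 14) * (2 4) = (0 4 12)(1 7)(2 9 11)(5 14) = [4, 7, 9, 3, 12, 14, 6, 1, 8, 11, 10, 2, 0, 13, 5]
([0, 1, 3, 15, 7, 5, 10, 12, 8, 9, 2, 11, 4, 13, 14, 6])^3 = [0, 1, 6, 10, 4, 5, 3, 7, 8, 9, 15, 11, 12, 13, 14, 2]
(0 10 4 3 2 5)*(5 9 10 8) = (0 8 5)(2 9 10 4 3) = [8, 1, 9, 2, 3, 0, 6, 7, 5, 10, 4]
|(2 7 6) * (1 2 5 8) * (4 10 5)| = |(1 2 7 6 4 10 5 8)| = 8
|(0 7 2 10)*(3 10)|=|(0 7 2 3 10)|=5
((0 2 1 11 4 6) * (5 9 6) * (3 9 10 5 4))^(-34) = ((0 2 1 11 3 9 6)(5 10))^(-34) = (0 2 1 11 3 9 6)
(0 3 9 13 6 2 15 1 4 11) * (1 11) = (0 3 9 13 6 2 15 11)(1 4) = [3, 4, 15, 9, 1, 5, 2, 7, 8, 13, 10, 0, 12, 6, 14, 11]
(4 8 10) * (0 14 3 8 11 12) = (0 14 3 8 10 4 11 12) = [14, 1, 2, 8, 11, 5, 6, 7, 10, 9, 4, 12, 0, 13, 3]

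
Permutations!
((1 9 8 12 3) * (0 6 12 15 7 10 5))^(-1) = ((0 6 12 3 1 9 8 15 7 10 5))^(-1) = (0 5 10 7 15 8 9 1 3 12 6)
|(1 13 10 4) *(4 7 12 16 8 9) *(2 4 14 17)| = 12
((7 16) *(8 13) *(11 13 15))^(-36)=(16)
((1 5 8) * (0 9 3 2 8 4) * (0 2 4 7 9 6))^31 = (0 6)(1 8 2 4 3 9 7 5)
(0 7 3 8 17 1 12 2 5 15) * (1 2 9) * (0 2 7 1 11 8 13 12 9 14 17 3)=(0 1 9 11 8 3 13 12 14 17 7)(2 5 15)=[1, 9, 5, 13, 4, 15, 6, 0, 3, 11, 10, 8, 14, 12, 17, 2, 16, 7]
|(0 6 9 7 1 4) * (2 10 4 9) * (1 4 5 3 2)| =|(0 6 1 9 7 4)(2 10 5 3)| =12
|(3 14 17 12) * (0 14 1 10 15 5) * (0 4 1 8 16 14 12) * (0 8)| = |(0 12 3)(1 10 15 5 4)(8 16 14 17)| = 60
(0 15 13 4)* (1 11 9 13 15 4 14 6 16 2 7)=(0 4)(1 11 9 13 14 6 16 2 7)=[4, 11, 7, 3, 0, 5, 16, 1, 8, 13, 10, 9, 12, 14, 6, 15, 2]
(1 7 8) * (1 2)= (1 7 8 2)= [0, 7, 1, 3, 4, 5, 6, 8, 2]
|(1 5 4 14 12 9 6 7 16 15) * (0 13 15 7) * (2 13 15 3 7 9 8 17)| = |(0 15 1 5 4 14 12 8 17 2 13 3 7 16 9 6)| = 16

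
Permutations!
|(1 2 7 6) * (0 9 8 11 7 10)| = |(0 9 8 11 7 6 1 2 10)| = 9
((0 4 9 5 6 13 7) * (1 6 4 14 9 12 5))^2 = (0 9 6 7 14 1 13)(4 5 12)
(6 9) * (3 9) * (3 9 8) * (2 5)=(2 5)(3 8)(6 9)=[0, 1, 5, 8, 4, 2, 9, 7, 3, 6]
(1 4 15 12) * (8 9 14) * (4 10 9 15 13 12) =(1 10 9 14 8 15 4 13 12) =[0, 10, 2, 3, 13, 5, 6, 7, 15, 14, 9, 11, 1, 12, 8, 4]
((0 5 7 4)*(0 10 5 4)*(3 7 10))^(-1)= (0 7 3 4)(5 10)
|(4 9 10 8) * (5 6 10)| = |(4 9 5 6 10 8)| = 6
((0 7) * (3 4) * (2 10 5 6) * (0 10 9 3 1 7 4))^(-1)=((0 4 1 7 10 5 6 2 9 3))^(-1)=(0 3 9 2 6 5 10 7 1 4)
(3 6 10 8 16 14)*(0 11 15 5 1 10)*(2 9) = [11, 10, 9, 6, 4, 1, 0, 7, 16, 2, 8, 15, 12, 13, 3, 5, 14] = (0 11 15 5 1 10 8 16 14 3 6)(2 9)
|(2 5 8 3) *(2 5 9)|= |(2 9)(3 5 8)|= 6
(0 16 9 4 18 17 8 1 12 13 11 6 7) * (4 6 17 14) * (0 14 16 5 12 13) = (0 5 12)(1 13 11 17 8)(4 18 16 9 6 7 14) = [5, 13, 2, 3, 18, 12, 7, 14, 1, 6, 10, 17, 0, 11, 4, 15, 9, 8, 16]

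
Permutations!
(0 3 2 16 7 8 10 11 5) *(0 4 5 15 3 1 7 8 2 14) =(0 1 7 2 16 8 10 11 15 3 14)(4 5) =[1, 7, 16, 14, 5, 4, 6, 2, 10, 9, 11, 15, 12, 13, 0, 3, 8]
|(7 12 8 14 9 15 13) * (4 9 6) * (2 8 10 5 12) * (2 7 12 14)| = |(2 8)(4 9 15 13 12 10 5 14 6)| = 18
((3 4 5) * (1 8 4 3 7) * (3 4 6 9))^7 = (1 7 5 4 3 9 6 8)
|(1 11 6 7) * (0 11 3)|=|(0 11 6 7 1 3)|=6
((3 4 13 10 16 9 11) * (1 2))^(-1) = (1 2)(3 11 9 16 10 13 4)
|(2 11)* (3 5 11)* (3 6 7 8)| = 7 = |(2 6 7 8 3 5 11)|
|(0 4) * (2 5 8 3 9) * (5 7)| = |(0 4)(2 7 5 8 3 9)| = 6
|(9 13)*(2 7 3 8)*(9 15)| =|(2 7 3 8)(9 13 15)| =12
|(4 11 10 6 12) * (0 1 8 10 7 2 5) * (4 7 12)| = |(0 1 8 10 6 4 11 12 7 2 5)| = 11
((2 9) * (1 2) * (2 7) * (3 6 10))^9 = ((1 7 2 9)(3 6 10))^9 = (10)(1 7 2 9)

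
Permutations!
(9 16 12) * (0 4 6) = (0 4 6)(9 16 12) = [4, 1, 2, 3, 6, 5, 0, 7, 8, 16, 10, 11, 9, 13, 14, 15, 12]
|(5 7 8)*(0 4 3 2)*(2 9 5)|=|(0 4 3 9 5 7 8 2)|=8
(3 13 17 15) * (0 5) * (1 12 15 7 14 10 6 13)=(0 5)(1 12 15 3)(6 13 17 7 14 10)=[5, 12, 2, 1, 4, 0, 13, 14, 8, 9, 6, 11, 15, 17, 10, 3, 16, 7]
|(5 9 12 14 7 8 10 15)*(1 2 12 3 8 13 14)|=6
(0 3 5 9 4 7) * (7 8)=(0 3 5 9 4 8 7)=[3, 1, 2, 5, 8, 9, 6, 0, 7, 4]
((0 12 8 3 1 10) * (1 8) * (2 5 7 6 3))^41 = ((0 12 1 10)(2 5 7 6 3 8))^41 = (0 12 1 10)(2 8 3 6 7 5)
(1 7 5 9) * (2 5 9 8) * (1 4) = (1 7 9 4)(2 5 8) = [0, 7, 5, 3, 1, 8, 6, 9, 2, 4]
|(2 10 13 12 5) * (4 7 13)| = 7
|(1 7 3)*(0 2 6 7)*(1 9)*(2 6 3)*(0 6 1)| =7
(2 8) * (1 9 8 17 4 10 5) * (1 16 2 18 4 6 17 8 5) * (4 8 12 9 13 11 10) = (1 13 11 10)(2 12 9 5 16)(6 17)(8 18) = [0, 13, 12, 3, 4, 16, 17, 7, 18, 5, 1, 10, 9, 11, 14, 15, 2, 6, 8]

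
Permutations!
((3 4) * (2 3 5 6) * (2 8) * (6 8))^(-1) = ((2 3 4 5 8))^(-1) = (2 8 5 4 3)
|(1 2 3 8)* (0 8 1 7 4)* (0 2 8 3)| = 7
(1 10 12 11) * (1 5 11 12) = (12)(1 10)(5 11) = [0, 10, 2, 3, 4, 11, 6, 7, 8, 9, 1, 5, 12]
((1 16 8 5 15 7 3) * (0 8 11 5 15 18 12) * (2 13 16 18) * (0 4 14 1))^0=(18)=((0 8 15 7 3)(1 18 12 4 14)(2 13 16 11 5))^0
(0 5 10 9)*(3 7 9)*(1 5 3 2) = (0 3 7 9)(1 5 10 2) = [3, 5, 1, 7, 4, 10, 6, 9, 8, 0, 2]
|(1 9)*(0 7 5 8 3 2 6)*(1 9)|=|(9)(0 7 5 8 3 2 6)|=7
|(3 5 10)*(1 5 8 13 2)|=|(1 5 10 3 8 13 2)|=7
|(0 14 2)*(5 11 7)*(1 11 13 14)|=8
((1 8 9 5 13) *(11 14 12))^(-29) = ((1 8 9 5 13)(11 14 12))^(-29) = (1 8 9 5 13)(11 14 12)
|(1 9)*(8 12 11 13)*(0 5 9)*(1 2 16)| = |(0 5 9 2 16 1)(8 12 11 13)| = 12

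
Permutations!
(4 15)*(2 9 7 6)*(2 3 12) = (2 9 7 6 3 12)(4 15) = [0, 1, 9, 12, 15, 5, 3, 6, 8, 7, 10, 11, 2, 13, 14, 4]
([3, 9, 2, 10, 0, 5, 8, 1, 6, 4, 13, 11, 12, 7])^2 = [10, 4, 2, 13, 3, 5, 6, 9, 8, 0, 7, 11, 12, 1]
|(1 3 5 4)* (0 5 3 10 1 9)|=|(0 5 4 9)(1 10)|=4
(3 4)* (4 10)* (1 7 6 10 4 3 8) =(1 7 6 10 3 4 8) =[0, 7, 2, 4, 8, 5, 10, 6, 1, 9, 3]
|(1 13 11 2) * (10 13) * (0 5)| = 10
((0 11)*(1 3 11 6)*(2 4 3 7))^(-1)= ((0 6 1 7 2 4 3 11))^(-1)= (0 11 3 4 2 7 1 6)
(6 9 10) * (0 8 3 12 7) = (0 8 3 12 7)(6 9 10) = [8, 1, 2, 12, 4, 5, 9, 0, 3, 10, 6, 11, 7]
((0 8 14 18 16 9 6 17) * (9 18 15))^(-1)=((0 8 14 15 9 6 17)(16 18))^(-1)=(0 17 6 9 15 14 8)(16 18)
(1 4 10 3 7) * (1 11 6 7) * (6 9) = (1 4 10 3)(6 7 11 9) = [0, 4, 2, 1, 10, 5, 7, 11, 8, 6, 3, 9]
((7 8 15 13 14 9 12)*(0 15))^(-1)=(0 8 7 12 9 14 13 15)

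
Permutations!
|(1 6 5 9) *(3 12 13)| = 12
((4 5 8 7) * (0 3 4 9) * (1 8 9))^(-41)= (0 9 5 4 3)(1 8 7)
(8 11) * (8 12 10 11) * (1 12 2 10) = (1 12)(2 10 11) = [0, 12, 10, 3, 4, 5, 6, 7, 8, 9, 11, 2, 1]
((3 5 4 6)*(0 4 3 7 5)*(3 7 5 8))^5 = (0 8 5 4 3 7 6)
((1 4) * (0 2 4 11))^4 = ((0 2 4 1 11))^4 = (0 11 1 4 2)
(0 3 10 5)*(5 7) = (0 3 10 7 5) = [3, 1, 2, 10, 4, 0, 6, 5, 8, 9, 7]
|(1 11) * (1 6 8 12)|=5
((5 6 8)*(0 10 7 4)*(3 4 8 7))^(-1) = ((0 10 3 4)(5 6 7 8))^(-1) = (0 4 3 10)(5 8 7 6)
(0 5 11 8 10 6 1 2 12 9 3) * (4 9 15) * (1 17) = [5, 2, 12, 0, 9, 11, 17, 7, 10, 3, 6, 8, 15, 13, 14, 4, 16, 1] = (0 5 11 8 10 6 17 1 2 12 15 4 9 3)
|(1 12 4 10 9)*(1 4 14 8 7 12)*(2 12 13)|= 6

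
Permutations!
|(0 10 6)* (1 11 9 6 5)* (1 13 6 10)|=|(0 1 11 9 10 5 13 6)|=8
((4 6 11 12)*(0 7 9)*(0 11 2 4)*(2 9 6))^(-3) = (0 9)(2 4)(6 12)(7 11)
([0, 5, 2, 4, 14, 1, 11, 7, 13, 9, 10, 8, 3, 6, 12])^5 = (1 5)(3 4 14 12)(6 11 8 13)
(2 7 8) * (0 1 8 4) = (0 1 8 2 7 4) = [1, 8, 7, 3, 0, 5, 6, 4, 2]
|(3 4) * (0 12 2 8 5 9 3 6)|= |(0 12 2 8 5 9 3 4 6)|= 9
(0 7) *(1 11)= (0 7)(1 11)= [7, 11, 2, 3, 4, 5, 6, 0, 8, 9, 10, 1]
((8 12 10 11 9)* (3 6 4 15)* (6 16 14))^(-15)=((3 16 14 6 4 15)(8 12 10 11 9))^(-15)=(3 6)(4 16)(14 15)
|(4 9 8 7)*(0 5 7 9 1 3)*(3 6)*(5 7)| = |(0 7 4 1 6 3)(8 9)| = 6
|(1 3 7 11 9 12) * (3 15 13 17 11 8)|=21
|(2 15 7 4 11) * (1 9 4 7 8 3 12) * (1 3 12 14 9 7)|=18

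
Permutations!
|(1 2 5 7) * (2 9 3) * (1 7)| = 5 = |(1 9 3 2 5)|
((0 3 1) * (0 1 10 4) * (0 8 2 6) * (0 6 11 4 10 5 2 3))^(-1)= ((2 11 4 8 3 5))^(-1)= (2 5 3 8 4 11)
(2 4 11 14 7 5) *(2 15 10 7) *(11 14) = (2 4 14)(5 15 10 7) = [0, 1, 4, 3, 14, 15, 6, 5, 8, 9, 7, 11, 12, 13, 2, 10]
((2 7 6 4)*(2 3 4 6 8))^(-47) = (2 7 8)(3 4) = ((2 7 8)(3 4))^(-47)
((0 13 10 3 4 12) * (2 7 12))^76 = ((0 13 10 3 4 2 7 12))^76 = (0 4)(2 13)(3 12)(7 10)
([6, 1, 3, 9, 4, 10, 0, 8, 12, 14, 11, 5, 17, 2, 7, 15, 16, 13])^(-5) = (0 6)(2 7 13 14 17 9 12 3 8)(5 10 11)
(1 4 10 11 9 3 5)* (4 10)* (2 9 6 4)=[0, 10, 9, 5, 2, 1, 4, 7, 8, 3, 11, 6]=(1 10 11 6 4 2 9 3 5)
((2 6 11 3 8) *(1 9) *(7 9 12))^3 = (1 9 7 12)(2 3 6 8 11)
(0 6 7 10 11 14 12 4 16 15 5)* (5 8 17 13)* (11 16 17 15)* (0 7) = [6, 1, 2, 3, 17, 7, 0, 10, 15, 9, 16, 14, 4, 5, 12, 8, 11, 13] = (0 6)(4 17 13 5 7 10 16 11 14 12)(8 15)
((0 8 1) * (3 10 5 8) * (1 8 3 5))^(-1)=(0 1 10 3 5)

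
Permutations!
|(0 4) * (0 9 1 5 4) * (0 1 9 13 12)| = 6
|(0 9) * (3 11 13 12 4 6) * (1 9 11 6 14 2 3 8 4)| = 6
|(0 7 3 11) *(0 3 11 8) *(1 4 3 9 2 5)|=|(0 7 11 9 2 5 1 4 3 8)|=10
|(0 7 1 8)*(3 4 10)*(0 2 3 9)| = 9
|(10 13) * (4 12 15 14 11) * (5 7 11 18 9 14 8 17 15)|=|(4 12 5 7 11)(8 17 15)(9 14 18)(10 13)|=30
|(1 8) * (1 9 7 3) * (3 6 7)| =|(1 8 9 3)(6 7)| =4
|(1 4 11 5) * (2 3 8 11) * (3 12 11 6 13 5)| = 10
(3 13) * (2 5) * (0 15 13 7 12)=(0 15 13 3 7 12)(2 5)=[15, 1, 5, 7, 4, 2, 6, 12, 8, 9, 10, 11, 0, 3, 14, 13]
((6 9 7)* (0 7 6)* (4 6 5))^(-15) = ((0 7)(4 6 9 5))^(-15) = (0 7)(4 6 9 5)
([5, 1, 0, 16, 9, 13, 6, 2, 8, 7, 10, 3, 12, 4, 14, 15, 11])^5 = (0 7 4 5 2 9 13)(3 11 16)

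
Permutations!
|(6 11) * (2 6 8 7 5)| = 6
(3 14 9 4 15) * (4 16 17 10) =(3 14 9 16 17 10 4 15) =[0, 1, 2, 14, 15, 5, 6, 7, 8, 16, 4, 11, 12, 13, 9, 3, 17, 10]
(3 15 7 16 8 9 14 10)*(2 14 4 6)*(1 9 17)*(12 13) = [0, 9, 14, 15, 6, 5, 2, 16, 17, 4, 3, 11, 13, 12, 10, 7, 8, 1] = (1 9 4 6 2 14 10 3 15 7 16 8 17)(12 13)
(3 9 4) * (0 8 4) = (0 8 4 3 9) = [8, 1, 2, 9, 3, 5, 6, 7, 4, 0]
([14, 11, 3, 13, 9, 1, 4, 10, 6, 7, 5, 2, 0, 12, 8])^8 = (0 5 14 1 8 11 6 2 4 3 9 13 7 12 10)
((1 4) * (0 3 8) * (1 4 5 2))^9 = (8)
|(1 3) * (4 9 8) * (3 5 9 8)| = |(1 5 9 3)(4 8)| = 4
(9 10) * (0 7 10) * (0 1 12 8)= (0 7 10 9 1 12 8)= [7, 12, 2, 3, 4, 5, 6, 10, 0, 1, 9, 11, 8]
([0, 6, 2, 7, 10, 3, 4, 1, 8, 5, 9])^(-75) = [0, 5, 2, 10, 7, 4, 3, 9, 8, 6, 1]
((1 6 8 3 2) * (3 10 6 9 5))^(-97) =(1 3 9 2 5)(6 10 8)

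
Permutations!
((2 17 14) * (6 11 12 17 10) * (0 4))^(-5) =((0 4)(2 10 6 11 12 17 14))^(-5) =(0 4)(2 6 12 14 10 11 17)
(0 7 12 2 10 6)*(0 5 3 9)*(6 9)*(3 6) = (0 7 12 2 10 9)(5 6) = [7, 1, 10, 3, 4, 6, 5, 12, 8, 0, 9, 11, 2]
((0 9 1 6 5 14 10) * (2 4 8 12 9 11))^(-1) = ((0 11 2 4 8 12 9 1 6 5 14 10))^(-1) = (0 10 14 5 6 1 9 12 8 4 2 11)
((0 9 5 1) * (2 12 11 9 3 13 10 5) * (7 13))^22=(0 3 7 13 10 5 1)(2 11)(9 12)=((0 3 7 13 10 5 1)(2 12 11 9))^22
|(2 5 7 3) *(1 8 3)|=|(1 8 3 2 5 7)|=6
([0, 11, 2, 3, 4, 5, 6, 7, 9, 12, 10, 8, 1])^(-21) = [0, 12, 2, 3, 4, 5, 6, 7, 11, 8, 10, 1, 9]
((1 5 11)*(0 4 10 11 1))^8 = ((0 4 10 11)(1 5))^8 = (11)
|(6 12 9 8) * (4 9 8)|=6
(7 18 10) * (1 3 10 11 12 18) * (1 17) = (1 3 10 7 17)(11 12 18) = [0, 3, 2, 10, 4, 5, 6, 17, 8, 9, 7, 12, 18, 13, 14, 15, 16, 1, 11]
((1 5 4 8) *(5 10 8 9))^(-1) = (1 8 10)(4 5 9)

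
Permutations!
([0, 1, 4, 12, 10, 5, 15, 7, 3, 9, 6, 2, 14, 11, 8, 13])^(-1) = (2 11 13 15 6 10 4)(3 8 14 12)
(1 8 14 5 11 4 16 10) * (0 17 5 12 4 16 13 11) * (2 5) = (0 17 2 5)(1 8 14 12 4 13 11 16 10) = [17, 8, 5, 3, 13, 0, 6, 7, 14, 9, 1, 16, 4, 11, 12, 15, 10, 2]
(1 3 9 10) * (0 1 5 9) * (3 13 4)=(0 1 13 4 3)(5 9 10)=[1, 13, 2, 0, 3, 9, 6, 7, 8, 10, 5, 11, 12, 4]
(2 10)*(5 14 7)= [0, 1, 10, 3, 4, 14, 6, 5, 8, 9, 2, 11, 12, 13, 7]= (2 10)(5 14 7)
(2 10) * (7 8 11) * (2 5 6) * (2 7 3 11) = [0, 1, 10, 11, 4, 6, 7, 8, 2, 9, 5, 3] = (2 10 5 6 7 8)(3 11)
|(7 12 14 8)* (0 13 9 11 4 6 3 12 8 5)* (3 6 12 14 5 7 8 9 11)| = |(0 13 11 4 12 5)(3 14 7 9)| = 12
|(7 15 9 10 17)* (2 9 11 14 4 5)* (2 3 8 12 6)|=14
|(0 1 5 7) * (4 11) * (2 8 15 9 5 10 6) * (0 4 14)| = |(0 1 10 6 2 8 15 9 5 7 4 11 14)| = 13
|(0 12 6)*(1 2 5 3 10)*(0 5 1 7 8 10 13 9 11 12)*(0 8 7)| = |(0 8 10)(1 2)(3 13 9 11 12 6 5)| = 42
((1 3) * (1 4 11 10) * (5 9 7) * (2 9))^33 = (1 11 3 10 4)(2 9 7 5)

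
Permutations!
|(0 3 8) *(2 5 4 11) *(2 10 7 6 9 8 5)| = |(0 3 5 4 11 10 7 6 9 8)| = 10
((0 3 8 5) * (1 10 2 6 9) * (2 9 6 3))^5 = ((0 2 3 8 5)(1 10 9))^5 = (1 9 10)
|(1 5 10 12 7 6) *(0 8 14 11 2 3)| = |(0 8 14 11 2 3)(1 5 10 12 7 6)| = 6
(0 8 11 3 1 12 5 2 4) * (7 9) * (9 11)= (0 8 9 7 11 3 1 12 5 2 4)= [8, 12, 4, 1, 0, 2, 6, 11, 9, 7, 10, 3, 5]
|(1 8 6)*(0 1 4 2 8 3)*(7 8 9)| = |(0 1 3)(2 9 7 8 6 4)| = 6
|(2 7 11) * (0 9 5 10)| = 12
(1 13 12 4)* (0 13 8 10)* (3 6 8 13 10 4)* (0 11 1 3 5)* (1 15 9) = (0 10 11 15 9 1 13 12 5)(3 6 8 4) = [10, 13, 2, 6, 3, 0, 8, 7, 4, 1, 11, 15, 5, 12, 14, 9]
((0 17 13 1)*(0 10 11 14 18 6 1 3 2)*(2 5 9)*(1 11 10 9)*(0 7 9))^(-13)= ((0 17 13 3 5 1)(2 7 9)(6 11 14 18))^(-13)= (0 1 5 3 13 17)(2 9 7)(6 18 14 11)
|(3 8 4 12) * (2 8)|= 5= |(2 8 4 12 3)|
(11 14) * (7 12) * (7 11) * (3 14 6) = [0, 1, 2, 14, 4, 5, 3, 12, 8, 9, 10, 6, 11, 13, 7] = (3 14 7 12 11 6)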